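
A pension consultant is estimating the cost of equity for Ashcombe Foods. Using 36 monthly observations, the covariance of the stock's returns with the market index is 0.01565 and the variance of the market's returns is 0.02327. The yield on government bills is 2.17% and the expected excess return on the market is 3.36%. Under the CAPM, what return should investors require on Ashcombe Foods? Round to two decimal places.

4.43%

β = Cov(R_i, R_m) / Var(R_m) = 0.01565 / 0.02327 = 0.6725
E(R) = R_f + β × MRP = 2.17% + 0.6725 × 3.36% = 4.43%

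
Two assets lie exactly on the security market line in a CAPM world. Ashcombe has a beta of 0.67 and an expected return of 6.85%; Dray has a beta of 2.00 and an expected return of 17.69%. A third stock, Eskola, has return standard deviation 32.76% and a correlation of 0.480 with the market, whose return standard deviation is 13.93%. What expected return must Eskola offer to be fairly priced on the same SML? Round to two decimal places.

MRP = (17.69% − 6.85%) / (2.00 − 0.67) = 8.1504%
R_f = 6.85% − 0.67 × 8.1504% = 1.3892%
β_Eskola = ρ·σ_i/σ_m = 0.480 × 32.76 / 13.93 = 1.1288
E(R_Eskola) = R_f + β × MRP = 1.3892% + 1.1288 × 8.1504% = 10.59%

10.59%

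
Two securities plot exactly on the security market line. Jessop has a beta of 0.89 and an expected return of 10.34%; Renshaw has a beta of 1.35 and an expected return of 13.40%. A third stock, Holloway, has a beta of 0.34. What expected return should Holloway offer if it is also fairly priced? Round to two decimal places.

MRP (SML slope) = (13.40% − 10.34%) / (1.35 − 0.89) = 3.06% / 0.46 = 6.6522%
R_f (intercept) = 10.34% − 0.89 × 6.6522% = 4.4195%
E(R_Holloway) = R_f + β × MRP = 4.4195% + 0.34 × 6.6522% = 6.68%

6.68%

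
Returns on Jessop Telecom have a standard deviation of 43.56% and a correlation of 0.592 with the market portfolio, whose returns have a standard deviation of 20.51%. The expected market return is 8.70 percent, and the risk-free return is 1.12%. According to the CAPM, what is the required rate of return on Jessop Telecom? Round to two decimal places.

β = ρ × σ_i / σ_m = 0.592 × 43.56% / 20.51% = 1.2573
MRP = 8.70% − 1.12% = 7.58%
E(R) = 1.12% + 1.2573 × 7.58% = 10.65%

10.65%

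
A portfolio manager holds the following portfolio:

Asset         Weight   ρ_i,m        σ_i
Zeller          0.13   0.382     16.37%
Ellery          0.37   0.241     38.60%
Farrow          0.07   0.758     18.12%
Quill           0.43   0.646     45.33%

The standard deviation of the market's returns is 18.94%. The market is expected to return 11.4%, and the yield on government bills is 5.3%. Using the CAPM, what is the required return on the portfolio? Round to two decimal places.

β_Zeller = 0.382 × 16.37% / 18.94% = 0.3302
β_Ellery = 0.241 × 38.60% / 18.94% = 0.4912
β_Farrow = 0.758 × 18.12% / 18.94% = 0.7252
β_Quill = 0.646 × 45.33% / 18.94% = 1.5461
β_P = Σ w_i β_i = 0.13×0.3302 + 0.37×0.4912 + 0.07×0.7252 + 0.43×1.5461 = 0.9403
MRP = 11.4% − 5.3% = 6.10%
E(R_P) = R_f + β_P × MRP = 5.3% + 0.9403 × 6.1% = 11.04%

11.04%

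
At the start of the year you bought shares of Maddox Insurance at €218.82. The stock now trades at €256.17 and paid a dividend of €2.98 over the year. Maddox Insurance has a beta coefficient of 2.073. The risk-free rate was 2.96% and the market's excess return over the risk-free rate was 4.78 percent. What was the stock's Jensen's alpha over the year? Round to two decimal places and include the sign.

Realised HPR = (P1 + D1 − P0) / P0 = (256.17 + 2.98 − 218.82) / 218.82 = 40.33 / 218.82 = 18.4307%
CAPM required = R_f + β·MRP = 2.96% + 2.073 × 4.78% = 12.86894%
α = realised − required = 18.4307% − 12.86894% = +5.56%

+5.56%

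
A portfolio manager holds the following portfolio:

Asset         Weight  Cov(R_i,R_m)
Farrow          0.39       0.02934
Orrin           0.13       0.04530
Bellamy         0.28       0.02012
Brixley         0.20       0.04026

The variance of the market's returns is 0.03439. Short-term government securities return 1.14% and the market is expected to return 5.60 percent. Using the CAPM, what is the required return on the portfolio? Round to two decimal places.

5.16%

β_Farrow = 0.02934 / 0.03439 = 0.8532
β_Orrin = 0.04530 / 0.03439 = 1.3172
β_Bellamy = 0.02012 / 0.03439 = 0.5851
β_Brixley = 0.04026 / 0.03439 = 1.1707
β_P = Σ w_i β_i = 0.39×0.8532 + 0.13×1.3172 + 0.28×0.5851 + 0.20×1.1707 = 0.9020
MRP = 5.60% − 1.14% = 4.46%
E(R_P) = R_f + β_P × MRP = 1.14% + 0.9020 × 4.46% = 5.16%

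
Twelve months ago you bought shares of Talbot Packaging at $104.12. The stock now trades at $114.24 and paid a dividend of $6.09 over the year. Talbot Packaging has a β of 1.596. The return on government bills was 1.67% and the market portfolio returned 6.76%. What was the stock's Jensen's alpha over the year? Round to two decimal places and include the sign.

+5.77%

Realised HPR = (P1 + D1 − P0) / P0 = (114.24 + 6.09 − 104.12) / 104.12 = 16.21 / 104.12 = 15.5686%
MRP = 6.76% − 1.67% = 5.09%
CAPM required = R_f + β·MRP = 1.67% + 1.596 × 5.09% = 9.79364%
α = realised − required = 15.5686% − 9.79364% = +5.77%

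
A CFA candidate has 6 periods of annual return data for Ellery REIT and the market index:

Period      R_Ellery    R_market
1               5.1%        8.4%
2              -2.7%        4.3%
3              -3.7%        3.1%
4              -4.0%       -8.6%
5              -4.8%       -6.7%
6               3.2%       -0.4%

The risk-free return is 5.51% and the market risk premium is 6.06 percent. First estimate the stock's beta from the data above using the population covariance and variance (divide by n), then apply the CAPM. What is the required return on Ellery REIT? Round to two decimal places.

Mean R_i = (5.1 − 2.7 − 3.7 − 4.0 − 4.8 + 3.2) / 6 = -1.1500%
Mean R_m = (8.4 + 4.3 + 3.1 − 8.6 − 6.7 − 0.4) / 6 = 0.0167%
Σ(R_i − R̄_i)(R_m − R̄_m) = 85.1550  ⇒  Cov = 85.1550 / 6 = 14.1925
Σ(R_m − R̄_m)² = 217.6683  ⇒  Var(R_m) = 217.6683 / 6 = 36.2781
β = Cov / Var(R_m) = 14.1925 / 36.2781 = 0.3912
E(R) = R_f + β × MRP = 5.51% + 0.3912 × 6.06% = 7.88%

7.88%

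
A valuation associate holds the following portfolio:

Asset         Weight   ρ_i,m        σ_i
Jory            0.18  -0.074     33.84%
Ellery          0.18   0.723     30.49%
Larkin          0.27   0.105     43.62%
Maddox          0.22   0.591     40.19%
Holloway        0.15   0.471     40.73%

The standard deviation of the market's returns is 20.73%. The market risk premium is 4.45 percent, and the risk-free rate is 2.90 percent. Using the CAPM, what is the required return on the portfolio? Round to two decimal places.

β_Jory = -0.074 × 33.84% / 20.73% = -0.1208
β_Ellery = 0.723 × 30.49% / 20.73% = 1.0634
β_Larkin = 0.105 × 43.62% / 20.73% = 0.2209
β_Maddox = 0.591 × 40.19% / 20.73% = 1.1458
β_Holloway = 0.471 × 40.73% / 20.73% = 0.9254
β_P = Σ w_i β_i = 0.18×-0.1208 + 0.18×1.0634 + 0.27×0.2209 + 0.22×1.1458 + 0.15×0.9254 = 0.6202
E(R_P) = R_f + β_P × MRP = 2.90% + 0.6202 × 4.45% = 5.66%

5.66%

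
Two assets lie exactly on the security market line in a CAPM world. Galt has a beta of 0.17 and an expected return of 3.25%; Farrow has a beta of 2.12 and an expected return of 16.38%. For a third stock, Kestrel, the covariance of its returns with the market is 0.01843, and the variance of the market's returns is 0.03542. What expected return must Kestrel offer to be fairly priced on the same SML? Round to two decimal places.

MRP = (16.38% − 3.25%) / (2.12 − 0.17) = 6.7333%
R_f = 3.25% − 0.17 × 6.7333% = 2.1053%
β_Kestrel = Cov / Var(R_m) = 0.01843 / 0.03542 = 0.5203
E(R_Kestrel) = R_f + β × MRP = 2.1053% + 0.5203 × 6.7333% = 5.61%

5.61%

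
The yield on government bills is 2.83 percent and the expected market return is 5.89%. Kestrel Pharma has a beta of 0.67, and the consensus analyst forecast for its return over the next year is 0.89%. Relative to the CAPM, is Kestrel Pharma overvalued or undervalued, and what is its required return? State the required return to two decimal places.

Overvalued; required return 4.88%

MRP = 5.89% − 2.83% = 3.06%
Required return = R_f + β·MRP = 2.83% + 0.67 × 3.06% = 4.88%
Forecast 0.89% < required 4.88% → the stock plots below the SML → overvalued.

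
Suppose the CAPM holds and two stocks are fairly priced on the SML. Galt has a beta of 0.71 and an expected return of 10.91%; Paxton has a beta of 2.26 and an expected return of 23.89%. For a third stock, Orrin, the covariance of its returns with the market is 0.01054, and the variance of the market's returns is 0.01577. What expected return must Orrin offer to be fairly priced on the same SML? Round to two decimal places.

10.56%

MRP = (23.89% − 10.91%) / (2.26 − 0.71) = 8.3742%
R_f = 10.91% − 0.71 × 8.3742% = 4.9643%
β_Orrin = Cov / Var(R_m) = 0.01054 / 0.01577 = 0.6684
E(R_Orrin) = R_f + β × MRP = 4.9643% + 0.6684 × 8.3742% = 10.56%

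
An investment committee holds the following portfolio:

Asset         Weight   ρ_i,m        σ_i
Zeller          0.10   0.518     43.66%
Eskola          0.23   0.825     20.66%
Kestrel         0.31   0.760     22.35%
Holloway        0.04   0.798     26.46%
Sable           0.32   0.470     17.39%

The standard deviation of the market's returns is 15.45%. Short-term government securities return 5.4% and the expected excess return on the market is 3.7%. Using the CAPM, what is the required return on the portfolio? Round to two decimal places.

8.97%

β_Zeller = 0.518 × 43.66% / 15.45% = 1.4638
β_Eskola = 0.825 × 20.66% / 15.45% = 1.1032
β_Kestrel = 0.760 × 22.35% / 15.45% = 1.0994
β_Holloway = 0.798 × 26.46% / 15.45% = 1.3667
β_Sable = 0.470 × 17.39% / 15.45% = 0.5290
β_P = Σ w_i β_i = 0.10×1.4638 + 0.23×1.1032 + 0.31×1.0994 + 0.04×1.3667 + 0.32×0.5290 = 0.9649
E(R_P) = R_f + β_P × MRP = 5.4% + 0.9649 × 3.7% = 8.97%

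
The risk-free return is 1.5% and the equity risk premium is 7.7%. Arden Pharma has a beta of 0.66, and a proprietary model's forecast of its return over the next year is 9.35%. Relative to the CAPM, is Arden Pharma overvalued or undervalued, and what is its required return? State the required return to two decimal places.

Required return = R_f + β·MRP = 1.5% + 0.66 × 7.7% = 6.58%
Forecast 9.35% > required 6.58% → the stock plots above the SML → undervalued.

Undervalued; required return 6.58%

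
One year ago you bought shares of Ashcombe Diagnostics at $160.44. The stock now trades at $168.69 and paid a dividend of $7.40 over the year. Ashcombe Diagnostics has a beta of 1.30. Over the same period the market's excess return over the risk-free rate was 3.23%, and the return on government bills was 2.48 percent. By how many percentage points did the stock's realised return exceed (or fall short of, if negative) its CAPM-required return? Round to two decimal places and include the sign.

Realised HPR = (P1 + D1 − P0) / P0 = (168.69 + 7.40 − 160.44) / 160.44 = 15.65 / 160.44 = 9.7544%
CAPM required = R_f + β·MRP = 2.48% + 1.30 × 3.23% = 6.6790%
α = realised − required = 9.7544% − 6.6790% = +3.08%

+3.08%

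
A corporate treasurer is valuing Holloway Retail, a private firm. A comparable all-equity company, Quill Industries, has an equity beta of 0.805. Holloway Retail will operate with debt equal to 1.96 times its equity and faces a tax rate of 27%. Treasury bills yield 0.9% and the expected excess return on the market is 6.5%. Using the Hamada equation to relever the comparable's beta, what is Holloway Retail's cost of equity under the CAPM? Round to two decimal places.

13.62%

β_L = β_U × [1 + (1 − t)(D/E)] = 0.805 × [1 + (1 − 0.27) × 1.96]
    = 0.805 × [1 + 0.73 × 1.96] = 0.805 × 2.4308 = 1.9568
E(R) = R_f + β_L × MRP = 0.9% + 1.9568 × 6.5% = 13.62%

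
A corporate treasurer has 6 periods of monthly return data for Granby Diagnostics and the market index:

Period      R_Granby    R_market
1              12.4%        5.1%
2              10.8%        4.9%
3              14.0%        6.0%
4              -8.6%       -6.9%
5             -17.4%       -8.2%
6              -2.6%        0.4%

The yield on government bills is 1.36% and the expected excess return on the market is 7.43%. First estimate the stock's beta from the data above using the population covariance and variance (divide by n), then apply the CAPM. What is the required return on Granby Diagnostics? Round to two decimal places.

16.14%

Mean R_i = (12.4 + 10.8 + 14.0 − 8.6 − 17.4 − 2.6) / 6 = 1.4333%
Mean R_m = (5.1 + 4.9 + 6.0 − 6.9 − 8.2 + 0.4) / 6 = 0.2167%
Σ(R_i − R̄_i)(R_m − R̄_m) = 399.2767  ⇒  Cov = 399.2767 / 6 = 66.5461
Σ(R_m − R̄_m)² = 200.7483  ⇒  Var(R_m) = 200.7483 / 6 = 33.4581
β = Cov / Var(R_m) = 66.5461 / 33.4581 = 1.9889
E(R) = R_f + β × MRP = 1.36% + 1.9889 × 7.43% = 16.14%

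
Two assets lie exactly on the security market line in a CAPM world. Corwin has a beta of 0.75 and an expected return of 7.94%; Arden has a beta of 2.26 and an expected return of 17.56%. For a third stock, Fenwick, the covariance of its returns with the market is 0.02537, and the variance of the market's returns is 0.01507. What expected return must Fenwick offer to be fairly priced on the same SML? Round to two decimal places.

13.89%

MRP = (17.56% − 7.94%) / (2.26 − 0.75) = 6.3709%
R_f = 7.94% − 0.75 × 6.3709% = 3.1618%
β_Fenwick = Cov / Var(R_m) = 0.02537 / 0.01507 = 1.6835
E(R_Fenwick) = R_f + β × MRP = 3.1618% + 1.6835 × 6.3709% = 13.89%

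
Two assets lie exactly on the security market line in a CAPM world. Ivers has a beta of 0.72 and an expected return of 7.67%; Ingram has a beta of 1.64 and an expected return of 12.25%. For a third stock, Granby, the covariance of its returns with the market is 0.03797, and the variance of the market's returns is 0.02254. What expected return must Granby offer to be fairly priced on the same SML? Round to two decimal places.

MRP = (12.25% − 7.67%) / (1.64 − 0.72) = 4.9783%
R_f = 7.67% − 0.72 × 4.9783% = 4.0856%
β_Granby = Cov / Var(R_m) = 0.03797 / 0.02254 = 1.6846
E(R_Granby) = R_f + β × MRP = 4.0856% + 1.6846 × 4.9783% = 12.47%

12.47%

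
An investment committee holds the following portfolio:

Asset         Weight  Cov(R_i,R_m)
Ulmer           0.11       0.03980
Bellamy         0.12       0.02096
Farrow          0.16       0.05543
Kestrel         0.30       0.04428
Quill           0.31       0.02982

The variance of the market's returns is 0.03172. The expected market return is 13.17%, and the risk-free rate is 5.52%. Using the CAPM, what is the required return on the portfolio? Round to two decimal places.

14.75%

β_Ulmer = 0.03980 / 0.03172 = 1.2547
β_Bellamy = 0.02096 / 0.03172 = 0.6608
β_Farrow = 0.05543 / 0.03172 = 1.7475
β_Kestrel = 0.04428 / 0.03172 = 1.3960
β_Quill = 0.02982 / 0.03172 = 0.9401
β_P = Σ w_i β_i = 0.11×1.2547 + 0.12×0.6608 + 0.16×1.7475 + 0.30×1.3960 + 0.31×0.9401 = 1.2071
MRP = 13.17% − 5.52% = 7.65%
E(R_P) = R_f + β_P × MRP = 5.52% + 1.2071 × 7.65% = 14.75%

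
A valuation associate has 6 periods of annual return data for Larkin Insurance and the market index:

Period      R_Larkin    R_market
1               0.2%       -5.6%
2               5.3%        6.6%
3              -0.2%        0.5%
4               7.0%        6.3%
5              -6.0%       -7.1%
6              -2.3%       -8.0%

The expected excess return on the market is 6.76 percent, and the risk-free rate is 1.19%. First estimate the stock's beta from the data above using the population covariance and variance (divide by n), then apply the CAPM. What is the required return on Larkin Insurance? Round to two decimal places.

Mean R_i = (0.2 + 5.3 − 0.2 + 7.0 − 6.0 − 2.3) / 6 = 0.6667%
Mean R_m = (-5.6 + 6.6 + 0.5 + 6.3 − 7.1 − 8.0) / 6 = -1.2167%
Σ(R_i − R̄_i)(R_m − R̄_m) = 143.7267  ⇒  Cov = 143.7267 / 6 = 23.9545
Σ(R_m − R̄_m)² = 220.3883  ⇒  Var(R_m) = 220.3883 / 6 = 36.7314
β = Cov / Var(R_m) = 23.9545 / 36.7314 = 0.6522
E(R) = R_f + β × MRP = 1.19% + 0.6522 × 6.76% = 5.60%

5.60%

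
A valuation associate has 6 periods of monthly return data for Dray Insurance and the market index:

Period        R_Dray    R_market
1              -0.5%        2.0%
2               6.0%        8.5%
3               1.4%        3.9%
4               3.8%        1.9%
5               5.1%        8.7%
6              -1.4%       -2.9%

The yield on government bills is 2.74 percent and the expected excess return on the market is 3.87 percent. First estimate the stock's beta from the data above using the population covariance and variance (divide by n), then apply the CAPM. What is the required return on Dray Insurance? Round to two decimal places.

Mean R_i = (-0.5 + 6.0 + 1.4 + 3.8 + 5.1 − 1.4) / 6 = 2.4000%
Mean R_m = (2.0 + 8.5 + 3.9 + 1.9 + 8.7 − 2.9) / 6 = 3.6833%
Σ(R_i − R̄_i)(R_m − R̄_m) = 58.0700  ⇒  Cov = 58.0700 / 6 = 9.6783
Σ(R_m − R̄_m)² = 97.7683  ⇒  Var(R_m) = 97.7683 / 6 = 16.2947
β = Cov / Var(R_m) = 9.6783 / 16.2947 = 0.5940
E(R) = R_f + β × MRP = 2.74% + 0.5940 × 3.87% = 5.04%

5.04%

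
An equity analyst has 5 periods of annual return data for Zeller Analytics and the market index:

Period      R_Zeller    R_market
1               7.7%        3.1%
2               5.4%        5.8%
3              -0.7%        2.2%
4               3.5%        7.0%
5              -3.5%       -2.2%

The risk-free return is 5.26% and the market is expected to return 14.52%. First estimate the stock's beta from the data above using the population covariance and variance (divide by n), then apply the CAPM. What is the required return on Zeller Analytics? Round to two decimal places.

13.63%

Mean R_i = (7.7 + 5.4 − 0.7 + 3.5 − 3.5) / 5 = 2.4800%
Mean R_m = (3.1 + 5.8 + 2.2 + 7.0 − 2.2) / 5 = 3.1800%
Σ(R_i − R̄_i)(R_m − R̄_m) = 46.4180  ⇒  Cov = 46.4180 / 5 = 9.2836
Σ(R_m − R̄_m)² = 51.3680  ⇒  Var(R_m) = 51.3680 / 5 = 10.2736
β = Cov / Var(R_m) = 9.2836 / 10.2736 = 0.9036
MRP = 14.52% − 5.26% = 9.26%
E(R) = R_f + β × MRP = 5.26% + 0.9036 × 9.26% = 13.63%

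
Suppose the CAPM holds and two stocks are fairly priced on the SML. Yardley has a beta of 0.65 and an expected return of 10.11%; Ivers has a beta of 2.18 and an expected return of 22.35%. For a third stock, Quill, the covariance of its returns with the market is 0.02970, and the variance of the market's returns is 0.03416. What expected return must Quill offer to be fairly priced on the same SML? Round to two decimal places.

11.87%

MRP = (22.35% − 10.11%) / (2.18 − 0.65) = 8.0000%
R_f = 10.11% − 0.65 × 8.0000% = 4.9100%
β_Quill = Cov / Var(R_m) = 0.02970 / 0.03416 = 0.8694
E(R_Quill) = R_f + β × MRP = 4.9100% + 0.8694 × 8.0000% = 11.87%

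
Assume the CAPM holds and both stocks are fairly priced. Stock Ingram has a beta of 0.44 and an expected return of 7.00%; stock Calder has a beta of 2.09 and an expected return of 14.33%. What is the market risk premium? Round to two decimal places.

4.44%

Both satisfy E(R) = R_f + β·MRP, so the slope of the SML is
MRP = (14.33% − 7.00%) / (2.09 − 0.44) = 7.33% / 1.65 = 4.4424%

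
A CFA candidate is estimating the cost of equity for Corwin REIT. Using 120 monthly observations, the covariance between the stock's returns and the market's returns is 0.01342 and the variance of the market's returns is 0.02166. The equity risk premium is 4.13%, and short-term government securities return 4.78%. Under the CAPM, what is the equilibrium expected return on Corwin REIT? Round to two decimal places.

β = Cov(R_i, R_m) / Var(R_m) = 0.01342 / 0.02166 = 0.6196
E(R) = R_f + β × MRP = 4.78% + 0.6196 × 4.13% = 7.34%

7.34%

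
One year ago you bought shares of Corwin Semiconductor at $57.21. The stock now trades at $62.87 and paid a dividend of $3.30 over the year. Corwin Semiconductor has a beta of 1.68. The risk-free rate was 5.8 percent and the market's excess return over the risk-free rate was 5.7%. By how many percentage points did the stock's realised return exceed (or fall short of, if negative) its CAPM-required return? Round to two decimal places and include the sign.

Realised HPR = (P1 + D1 − P0) / P0 = (62.87 + 3.30 − 57.21) / 57.21 = 8.96 / 57.21 = 15.6616%
CAPM required = R_f + β·MRP = 5.8% + 1.68 × 5.7% = 15.3760%
α = realised − required = 15.6616% − 15.3760% = +0.29%

+0.29%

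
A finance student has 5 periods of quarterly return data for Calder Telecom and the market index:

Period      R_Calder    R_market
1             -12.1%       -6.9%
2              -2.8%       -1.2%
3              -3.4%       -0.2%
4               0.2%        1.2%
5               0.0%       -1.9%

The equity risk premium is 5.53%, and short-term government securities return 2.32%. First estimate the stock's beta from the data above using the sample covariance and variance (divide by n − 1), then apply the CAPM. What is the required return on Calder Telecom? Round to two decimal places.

10.36%

Mean R_i = (-12.1 − 2.8 − 3.4 + 0.2 + 0.0) / 5 = -3.6200%
Mean R_m = (-6.9 − 1.2 − 0.2 + 1.2 − 1.9) / 5 = -1.8000%
Σ(R_i − R̄_i)(R_m − R̄_m) = 55.1900  ⇒  Cov = 55.1900 / 4 = 13.7975
Σ(R_m − R̄_m)² = 37.9400  ⇒  Var(R_m) = 37.9400 / 4 = 9.4850
β = Cov / Var(R_m) = 13.7975 / 9.4850 = 1.4547
E(R) = R_f + β × MRP = 2.32% + 1.4547 × 5.53% = 10.36%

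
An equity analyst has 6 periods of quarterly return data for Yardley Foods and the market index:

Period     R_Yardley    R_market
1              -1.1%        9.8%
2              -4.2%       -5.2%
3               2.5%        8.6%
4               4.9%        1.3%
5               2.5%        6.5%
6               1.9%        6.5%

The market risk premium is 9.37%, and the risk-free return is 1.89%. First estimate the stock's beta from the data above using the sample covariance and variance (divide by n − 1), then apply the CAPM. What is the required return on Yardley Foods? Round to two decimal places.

4.14%

Mean R_i = (-1.1 − 4.2 + 2.5 + 4.9 + 2.5 + 1.9) / 6 = 1.0833%
Mean R_m = (9.8 − 5.2 + 8.6 + 1.3 + 6.5 + 6.5) / 6 = 4.5833%
Σ(R_i − R̄_i)(R_m − R̄_m) = 37.7383  ⇒  Cov = 37.7383 / 5 = 7.5477
Σ(R_m − R̄_m)² = 157.1883  ⇒  Var(R_m) = 157.1883 / 5 = 31.4377
β = Cov / Var(R_m) = 7.5477 / 31.4377 = 0.2401
E(R) = R_f + β × MRP = 1.89% + 0.2401 × 9.37% = 4.14%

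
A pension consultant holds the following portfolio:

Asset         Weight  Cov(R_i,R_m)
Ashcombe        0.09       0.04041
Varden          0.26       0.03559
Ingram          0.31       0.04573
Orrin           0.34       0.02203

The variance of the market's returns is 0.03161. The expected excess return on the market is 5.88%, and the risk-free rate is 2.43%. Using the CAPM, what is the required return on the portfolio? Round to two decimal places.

8.86%

β_Ashcombe = 0.04041 / 0.03161 = 1.2784
β_Varden = 0.03559 / 0.03161 = 1.1259
β_Ingram = 0.04573 / 0.03161 = 1.4467
β_Orrin = 0.02203 / 0.03161 = 0.6969
β_P = Σ w_i β_i = 0.09×1.2784 + 0.26×1.1259 + 0.31×1.4467 + 0.34×0.6969 = 1.0932
E(R_P) = R_f + β_P × MRP = 2.43% + 1.0932 × 5.88% = 8.86%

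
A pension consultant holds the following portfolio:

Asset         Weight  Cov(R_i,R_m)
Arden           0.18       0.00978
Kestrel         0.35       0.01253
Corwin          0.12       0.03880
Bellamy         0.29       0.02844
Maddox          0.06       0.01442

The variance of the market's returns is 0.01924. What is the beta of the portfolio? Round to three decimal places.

1.035

β_Arden = 0.00978 / 0.01924 = 0.5083
β_Kestrel = 0.01253 / 0.01924 = 0.6512
β_Corwin = 0.03880 / 0.01924 = 2.0166
β_Bellamy = 0.02844 / 0.01924 = 1.4782
β_Maddox = 0.01442 / 0.01924 = 0.7495
β_P = Σ w_i β_i = 0.18×0.5083 + 0.35×0.6512 + 0.12×2.0166 + 0.29×1.4782 + 0.06×0.7495 = 1.0351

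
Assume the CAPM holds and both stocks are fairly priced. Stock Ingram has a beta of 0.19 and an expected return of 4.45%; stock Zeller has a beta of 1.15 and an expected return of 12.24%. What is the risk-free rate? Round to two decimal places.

2.91%

Both satisfy E(R) = R_f + β·MRP, so the slope of the SML is
MRP = (12.24% − 4.45%) / (1.15 − 0.19) = 7.79% / 0.96 = 8.1146%
R_f = E(R_Ingram) − β_Ingram·MRP = 4.45% − 0.19 × 8.1146% = 2.9082%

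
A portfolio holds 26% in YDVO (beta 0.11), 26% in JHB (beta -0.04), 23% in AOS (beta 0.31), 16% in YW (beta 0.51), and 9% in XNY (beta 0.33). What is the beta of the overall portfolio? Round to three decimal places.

β_P = Σ w_i β_i = 0.26×0.11 + 0.26×-0.04 + 0.23×0.31 + 0.16×0.51 + 0.09×0.33 = 0.2008

0.201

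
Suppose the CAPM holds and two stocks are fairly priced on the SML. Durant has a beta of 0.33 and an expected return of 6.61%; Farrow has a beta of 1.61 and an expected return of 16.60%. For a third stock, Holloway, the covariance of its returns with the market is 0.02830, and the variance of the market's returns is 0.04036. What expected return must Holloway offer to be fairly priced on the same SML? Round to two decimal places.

MRP = (16.60% − 6.61%) / (1.61 − 0.33) = 7.8047%
R_f = 6.61% − 0.33 × 7.8047% = 4.0344%
β_Holloway = Cov / Var(R_m) = 0.02830 / 0.04036 = 0.7012
E(R_Holloway) = R_f + β × MRP = 4.0344% + 0.7012 × 7.8047% = 9.51%

9.51%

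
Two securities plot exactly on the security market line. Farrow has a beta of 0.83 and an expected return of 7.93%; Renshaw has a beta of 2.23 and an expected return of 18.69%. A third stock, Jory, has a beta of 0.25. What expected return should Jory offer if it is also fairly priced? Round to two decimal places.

MRP (SML slope) = (18.69% − 7.93%) / (2.23 − 0.83) = 10.76% / 1.40 = 7.6857%
R_f (intercept) = 7.93% − 0.83 × 7.6857% = 1.5509%
E(R_Jory) = R_f + β × MRP = 1.5509% + 0.25 × 7.6857% = 3.47%

3.47%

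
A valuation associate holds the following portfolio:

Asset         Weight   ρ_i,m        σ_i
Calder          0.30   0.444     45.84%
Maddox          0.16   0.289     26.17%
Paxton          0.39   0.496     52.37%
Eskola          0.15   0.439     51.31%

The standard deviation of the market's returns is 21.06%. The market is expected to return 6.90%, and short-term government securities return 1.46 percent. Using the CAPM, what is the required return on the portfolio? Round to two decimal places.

6.84%

β_Calder = 0.444 × 45.84% / 21.06% = 0.9664
β_Maddox = 0.289 × 26.17% / 21.06% = 0.3591
β_Paxton = 0.496 × 52.37% / 21.06% = 1.2334
β_Eskola = 0.439 × 51.31% / 21.06% = 1.0696
β_P = Σ w_i β_i = 0.30×0.9664 + 0.16×0.3591 + 0.39×1.2334 + 0.15×1.0696 = 0.9888
MRP = 6.90% − 1.46% = 5.44%
E(R_P) = R_f + β_P × MRP = 1.46% + 0.9888 × 5.44% = 6.84%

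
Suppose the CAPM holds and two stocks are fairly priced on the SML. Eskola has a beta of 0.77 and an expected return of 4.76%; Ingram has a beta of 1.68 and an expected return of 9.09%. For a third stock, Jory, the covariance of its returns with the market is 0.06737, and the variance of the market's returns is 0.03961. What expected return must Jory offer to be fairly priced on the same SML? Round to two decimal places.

MRP = (9.09% − 4.76%) / (1.68 − 0.77) = 4.7582%
R_f = 4.76% − 0.77 × 4.7582% = 1.0962%
β_Jory = Cov / Var(R_m) = 0.06737 / 0.03961 = 1.7008
E(R_Jory) = R_f + β × MRP = 1.0962% + 1.7008 × 4.7582% = 9.19%

9.19%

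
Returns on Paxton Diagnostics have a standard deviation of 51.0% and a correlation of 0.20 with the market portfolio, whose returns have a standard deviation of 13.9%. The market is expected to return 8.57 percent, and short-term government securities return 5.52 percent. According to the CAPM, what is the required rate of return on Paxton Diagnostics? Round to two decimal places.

7.76%

β = ρ × σ_i / σ_m = 0.20 × 51.0% / 13.9% = 0.7338
MRP = 8.57% − 5.52% = 3.05%
E(R) = 5.52% + 0.7338 × 3.05% = 7.76%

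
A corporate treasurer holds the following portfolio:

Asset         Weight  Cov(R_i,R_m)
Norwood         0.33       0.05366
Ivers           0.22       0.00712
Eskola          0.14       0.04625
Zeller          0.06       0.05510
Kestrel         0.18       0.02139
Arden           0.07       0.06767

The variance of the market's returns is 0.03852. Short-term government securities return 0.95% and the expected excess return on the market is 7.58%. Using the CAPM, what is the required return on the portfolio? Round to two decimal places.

β_Norwood = 0.05366 / 0.03852 = 1.3930
β_Ivers = 0.00712 / 0.03852 = 0.1848
β_Eskola = 0.04625 / 0.03852 = 1.2007
β_Zeller = 0.05510 / 0.03852 = 1.4304
β_Kestrel = 0.02139 / 0.03852 = 0.5553
β_Arden = 0.06767 / 0.03852 = 1.7567
β_P = Σ w_i β_i = 0.33×1.3930 + 0.22×0.1848 + 0.14×1.2007 + 0.06×1.4304 + 0.18×0.5553 + 0.07×1.7567 = 0.9772
E(R_P) = R_f + β_P × MRP = 0.95% + 0.9772 × 7.58% = 8.36%

8.36%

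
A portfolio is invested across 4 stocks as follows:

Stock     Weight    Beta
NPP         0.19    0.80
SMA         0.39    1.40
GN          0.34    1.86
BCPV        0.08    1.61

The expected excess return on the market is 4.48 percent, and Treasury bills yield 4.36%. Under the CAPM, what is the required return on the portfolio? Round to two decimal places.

β_P = Σ w_i β_i = 0.19×0.80 + 0.39×1.40 + 0.34×1.86 + 0.08×1.61 = 1.4592
E(R_P) = R_f + β_P × MRP = 4.36% + 1.4592 × 4.48% = 10.90%

10.90%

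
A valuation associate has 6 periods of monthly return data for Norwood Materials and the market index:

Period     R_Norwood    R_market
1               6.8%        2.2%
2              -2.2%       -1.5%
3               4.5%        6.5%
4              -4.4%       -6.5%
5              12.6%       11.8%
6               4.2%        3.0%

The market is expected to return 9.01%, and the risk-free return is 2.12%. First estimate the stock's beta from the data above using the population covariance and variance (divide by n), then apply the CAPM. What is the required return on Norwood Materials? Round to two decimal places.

Mean R_i = (6.8 − 2.2 + 4.5 − 4.4 + 12.6 + 4.2) / 6 = 3.5833%
Mean R_m = (2.2 − 1.5 + 6.5 − 6.5 + 11.8 + 3.0) / 6 = 2.5833%
Σ(R_i − R̄_i)(R_m − R̄_m) = 181.8483  ⇒  Cov = 181.8483 / 6 = 30.3081
Σ(R_m − R̄_m)² = 199.7883  ⇒  Var(R_m) = 199.7883 / 6 = 33.2981
β = Cov / Var(R_m) = 30.3081 / 33.2981 = 0.9102
MRP = 9.01% − 2.12% = 6.89%
E(R) = R_f + β × MRP = 2.12% + 0.9102 × 6.89% = 8.39%

8.39%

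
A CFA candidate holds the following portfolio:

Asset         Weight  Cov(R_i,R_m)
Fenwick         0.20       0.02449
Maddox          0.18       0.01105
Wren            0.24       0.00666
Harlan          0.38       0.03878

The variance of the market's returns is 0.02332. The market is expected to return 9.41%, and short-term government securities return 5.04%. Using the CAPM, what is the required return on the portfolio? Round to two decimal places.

β_Fenwick = 0.02449 / 0.02332 = 1.0502
β_Maddox = 0.01105 / 0.02332 = 0.4738
β_Wren = 0.00666 / 0.02332 = 0.2856
β_Harlan = 0.03878 / 0.02332 = 1.6630
β_P = Σ w_i β_i = 0.20×1.0502 + 0.18×0.4738 + 0.24×0.2856 + 0.38×1.6630 = 0.9958
MRP = 9.41% − 5.04% = 4.37%
E(R_P) = R_f + β_P × MRP = 5.04% + 0.9958 × 4.37% = 9.39%

9.39%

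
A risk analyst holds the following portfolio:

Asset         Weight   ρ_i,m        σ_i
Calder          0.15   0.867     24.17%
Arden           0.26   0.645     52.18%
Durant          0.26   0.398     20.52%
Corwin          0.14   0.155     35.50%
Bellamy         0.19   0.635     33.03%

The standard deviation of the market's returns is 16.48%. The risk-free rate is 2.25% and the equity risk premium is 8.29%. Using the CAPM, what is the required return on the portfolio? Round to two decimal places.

11.69%

β_Calder = 0.867 × 24.17% / 16.48% = 1.2716
β_Arden = 0.645 × 52.18% / 16.48% = 2.0422
β_Durant = 0.398 × 20.52% / 16.48% = 0.4956
β_Corwin = 0.155 × 35.50% / 16.48% = 0.3339
β_Bellamy = 0.635 × 33.03% / 16.48% = 1.2727
β_P = Σ w_i β_i = 0.15×1.2716 + 0.26×2.0422 + 0.26×0.4956 + 0.14×0.3339 + 0.19×1.2727 = 1.1391
E(R_P) = R_f + β_P × MRP = 2.25% + 1.1391 × 8.29% = 11.69%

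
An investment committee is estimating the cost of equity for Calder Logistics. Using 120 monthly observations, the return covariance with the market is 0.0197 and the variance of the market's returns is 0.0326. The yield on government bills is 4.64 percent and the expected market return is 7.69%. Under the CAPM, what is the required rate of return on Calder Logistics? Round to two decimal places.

6.48%

β = Cov(R_i, R_m) / Var(R_m) = 0.0197 / 0.0326 = 0.6043
MRP = 7.69% − 4.64% = 3.05%
E(R) = R_f + β × MRP = 4.64% + 0.6043 × 3.05% = 6.48%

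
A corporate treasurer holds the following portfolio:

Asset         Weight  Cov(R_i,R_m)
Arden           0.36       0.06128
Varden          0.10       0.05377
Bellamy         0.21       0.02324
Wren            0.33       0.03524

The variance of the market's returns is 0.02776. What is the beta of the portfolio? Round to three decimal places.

1.583

β_Arden = 0.06128 / 0.02776 = 2.2075
β_Varden = 0.05377 / 0.02776 = 1.9370
β_Bellamy = 0.02324 / 0.02776 = 0.8372
β_Wren = 0.03524 / 0.02776 = 1.2695
β_P = Σ w_i β_i = 0.36×2.2075 + 0.10×1.9370 + 0.21×0.8372 + 0.33×1.2695 = 1.5831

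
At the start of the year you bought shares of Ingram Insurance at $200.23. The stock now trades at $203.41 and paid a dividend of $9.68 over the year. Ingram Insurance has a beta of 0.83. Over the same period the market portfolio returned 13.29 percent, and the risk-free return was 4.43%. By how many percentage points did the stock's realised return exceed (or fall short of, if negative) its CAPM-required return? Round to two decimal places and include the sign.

-5.36%

Realised HPR = (P1 + D1 − P0) / P0 = (203.41 + 9.68 − 200.23) / 200.23 = 12.86 / 200.23 = 6.4226%
MRP = 13.29% − 4.43% = 8.86%
CAPM required = R_f + β·MRP = 4.43% + 0.83 × 8.86% = 11.7838%
α = realised − required = 6.4226% − 11.7838% = -5.36%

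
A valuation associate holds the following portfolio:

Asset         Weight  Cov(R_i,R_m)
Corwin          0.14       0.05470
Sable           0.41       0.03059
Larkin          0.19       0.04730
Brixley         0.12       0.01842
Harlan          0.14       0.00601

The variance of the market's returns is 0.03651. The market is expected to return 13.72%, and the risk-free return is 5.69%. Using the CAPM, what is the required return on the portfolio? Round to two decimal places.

12.78%

β_Corwin = 0.05470 / 0.03651 = 1.4982
β_Sable = 0.03059 / 0.03651 = 0.8379
β_Larkin = 0.04730 / 0.03651 = 1.2955
β_Brixley = 0.01842 / 0.03651 = 0.5045
β_Harlan = 0.00601 / 0.03651 = 0.1646
β_P = Σ w_i β_i = 0.14×1.4982 + 0.41×0.8379 + 0.19×1.2955 + 0.12×0.5045 + 0.14×0.1646 = 0.8830
MRP = 13.72% − 5.69% = 8.03%
E(R_P) = R_f + β_P × MRP = 5.69% + 0.8830 × 8.03% = 12.78%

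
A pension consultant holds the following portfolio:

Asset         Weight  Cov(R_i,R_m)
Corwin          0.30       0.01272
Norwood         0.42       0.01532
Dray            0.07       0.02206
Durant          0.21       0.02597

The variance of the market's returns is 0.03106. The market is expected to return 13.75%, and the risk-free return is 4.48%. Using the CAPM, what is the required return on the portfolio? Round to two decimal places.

9.63%

β_Corwin = 0.01272 / 0.03106 = 0.4095
β_Norwood = 0.01532 / 0.03106 = 0.4932
β_Dray = 0.02206 / 0.03106 = 0.7102
β_Durant = 0.02597 / 0.03106 = 0.8361
β_P = Σ w_i β_i = 0.30×0.4095 + 0.42×0.4932 + 0.07×0.7102 + 0.21×0.8361 = 0.5553
MRP = 13.75% − 4.48% = 9.27%
E(R_P) = R_f + β_P × MRP = 4.48% + 0.5553 × 9.27% = 9.63%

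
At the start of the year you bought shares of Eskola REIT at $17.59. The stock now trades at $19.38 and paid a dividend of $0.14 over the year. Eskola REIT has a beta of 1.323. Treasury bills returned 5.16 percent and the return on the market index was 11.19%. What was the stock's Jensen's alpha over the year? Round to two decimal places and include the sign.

-2.17%

Realised HPR = (P1 + D1 − P0) / P0 = (19.38 + 0.14 − 17.59) / 17.59 = 1.93 / 17.59 = 10.9721%
MRP = 11.19% − 5.16% = 6.03%
CAPM required = R_f + β·MRP = 5.16% + 1.323 × 6.03% = 13.13769%
α = realised − required = 10.9721% − 13.13769% = -2.17%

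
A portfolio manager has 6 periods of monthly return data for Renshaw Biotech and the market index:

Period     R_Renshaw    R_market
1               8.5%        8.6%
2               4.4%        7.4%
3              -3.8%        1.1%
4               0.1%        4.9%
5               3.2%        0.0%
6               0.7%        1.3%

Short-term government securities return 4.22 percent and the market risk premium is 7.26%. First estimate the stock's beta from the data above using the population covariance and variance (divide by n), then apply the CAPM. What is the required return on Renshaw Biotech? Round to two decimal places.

10.02%

Mean R_i = (8.5 + 4.4 − 3.8 + 0.1 + 3.2 + 0.7) / 6 = 2.1833%
Mean R_m = (8.6 + 7.4 + 1.1 + 4.9 + 0.0 + 1.3) / 6 = 3.8833%
Σ(R_i − R̄_i)(R_m − R̄_m) = 52.0083  ⇒  Cov = 52.0083 / 6 = 8.6681
Σ(R_m − R̄_m)² = 65.1483  ⇒  Var(R_m) = 65.1483 / 6 = 10.8581
β = Cov / Var(R_m) = 8.6681 / 10.8581 = 0.7983
E(R) = R_f + β × MRP = 4.22% + 0.7983 × 7.26% = 10.02%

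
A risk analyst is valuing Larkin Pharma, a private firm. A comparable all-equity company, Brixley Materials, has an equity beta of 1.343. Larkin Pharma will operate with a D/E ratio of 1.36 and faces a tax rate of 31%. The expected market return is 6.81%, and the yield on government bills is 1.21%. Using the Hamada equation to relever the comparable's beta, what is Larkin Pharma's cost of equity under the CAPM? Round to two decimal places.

15.79%

β_L = β_U × [1 + (1 − t)(D/E)] = 1.343 × [1 + (1 − 0.31) × 1.36]
    = 1.343 × [1 + 0.69 × 1.36] = 1.343 × 1.9384 = 2.6033
MRP = 6.81% − 1.21% = 5.60%
E(R) = R_f + β_L × MRP = 1.21% + 2.6033 × 5.60% = 15.79%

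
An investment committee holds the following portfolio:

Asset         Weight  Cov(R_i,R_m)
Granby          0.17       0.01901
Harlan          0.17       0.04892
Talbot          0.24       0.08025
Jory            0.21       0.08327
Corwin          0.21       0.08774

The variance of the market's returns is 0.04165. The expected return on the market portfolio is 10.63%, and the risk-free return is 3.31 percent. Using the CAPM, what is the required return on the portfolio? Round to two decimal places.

15.04%

β_Granby = 0.01901 / 0.04165 = 0.4564
β_Harlan = 0.04892 / 0.04165 = 1.1745
β_Talbot = 0.08025 / 0.04165 = 1.9268
β_Jory = 0.08327 / 0.04165 = 1.9993
β_Corwin = 0.08774 / 0.04165 = 2.1066
β_P = Σ w_i β_i = 0.17×0.4564 + 0.17×1.1745 + 0.24×1.9268 + 0.21×1.9993 + 0.21×2.1066 = 1.6019
MRP = 10.63% − 3.31% = 7.32%
E(R_P) = R_f + β_P × MRP = 3.31% + 1.6019 × 7.32% = 15.04%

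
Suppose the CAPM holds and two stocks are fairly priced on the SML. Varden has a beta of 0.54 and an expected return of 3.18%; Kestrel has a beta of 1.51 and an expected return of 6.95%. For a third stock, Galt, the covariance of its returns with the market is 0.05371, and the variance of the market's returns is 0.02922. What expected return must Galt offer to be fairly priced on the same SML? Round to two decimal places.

8.23%

MRP = (6.95% − 3.18%) / (1.51 − 0.54) = 3.8866%
R_f = 3.18% − 0.54 × 3.8866% = 1.0812%
β_Galt = Cov / Var(R_m) = 0.05371 / 0.02922 = 1.8381
E(R_Galt) = R_f + β × MRP = 1.0812% + 1.8381 × 3.8866% = 8.23%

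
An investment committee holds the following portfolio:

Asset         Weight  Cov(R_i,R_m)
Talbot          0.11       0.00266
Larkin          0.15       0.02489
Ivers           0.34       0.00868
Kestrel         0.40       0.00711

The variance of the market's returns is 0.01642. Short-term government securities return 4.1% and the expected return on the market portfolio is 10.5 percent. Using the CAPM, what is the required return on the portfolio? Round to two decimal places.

7.93%

β_Talbot = 0.00266 / 0.01642 = 0.1620
β_Larkin = 0.02489 / 0.01642 = 1.5158
β_Ivers = 0.00868 / 0.01642 = 0.5286
β_Kestrel = 0.00711 / 0.01642 = 0.4330
β_P = Σ w_i β_i = 0.11×0.1620 + 0.15×1.5158 + 0.34×0.5286 + 0.40×0.4330 = 0.5981
MRP = 10.5% − 4.1% = 6.40%
E(R_P) = R_f + β_P × MRP = 4.1% + 0.5981 × 6.4% = 7.93%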